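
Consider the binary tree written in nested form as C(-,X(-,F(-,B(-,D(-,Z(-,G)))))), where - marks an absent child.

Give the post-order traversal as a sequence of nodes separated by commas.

G, Z, D, B, F, X, C

Post-order visits the left subtree, then the right subtree, then the node.
At C: no left child.
At C: go right to X.
  At X: no left child.
  At X: go right to F.
    At F: no left child.
    At F: go right to B.
      At B: no left child.
      At B: go right to D.
        At D: no left child.
        At D: go right to Z.
          At Z: no left child.
          At Z: go right to G.
            G is a leaf — visit G.
          Visit Z.
        Visit D.
      Visit B.
    Visit F.
  Visit X.
Visit C.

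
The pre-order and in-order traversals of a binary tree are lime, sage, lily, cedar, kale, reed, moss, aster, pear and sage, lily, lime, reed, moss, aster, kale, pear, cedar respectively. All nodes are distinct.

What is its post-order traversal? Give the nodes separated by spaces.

The first element of pre-order is the root; it splits in-order into left and right subtrees.
Root lime: left subtree has 2 nodes {sage, lily}, right has 6 {reed, moss, aster, kale, pear, cedar}.
  Root sage: left subtree has 0 nodes { }, right has 1 {lily}.
  Root cedar: left subtree has 5 nodes {reed, moss, aster, kale, pear}, right has 0 { }.
    Root kale: left subtree has 3 nodes {reed, moss, aster}, right has 1 {pear}.
      Root reed: left subtree has 0 nodes { }, right has 2 {moss, aster}.
        Root moss: left subtree has 0 nodes { }, right has 1 {aster}.

lily sage aster moss reed pear kale cedar lime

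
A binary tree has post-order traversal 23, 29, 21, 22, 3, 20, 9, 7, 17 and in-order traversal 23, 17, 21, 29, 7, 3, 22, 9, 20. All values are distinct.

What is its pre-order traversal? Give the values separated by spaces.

17 23 7 21 29 9 3 22 20

The last element of post-order is the root; it splits in-order into left and right subtrees.
Root 17: left subtree has 1 node {23}, right has 7 {21, 29, 7, 3, 22, 9, 20}.
  Root 7: left subtree has 2 nodes {21, 29}, right has 4 {3, 22, 9, 20}.
    Root 21: left subtree has 0 nodes { }, right has 1 {29}.
    Root 9: left subtree has 2 nodes {3, 22}, right has 1 {20}.
      Root 3: left subtree has 0 nodes { }, right has 1 {22}.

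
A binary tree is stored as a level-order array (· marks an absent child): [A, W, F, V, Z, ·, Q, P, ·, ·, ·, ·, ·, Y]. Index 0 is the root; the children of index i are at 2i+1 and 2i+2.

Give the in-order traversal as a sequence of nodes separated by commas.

P, V, W, Z, A, F, Y, Q

In-order visits the left subtree, then the node, then the right subtree.
At A: go left to W.
  At W: go left to V.
    At V: go left to P.
      P is a leaf — visit P.
    Visit V.
    At V: no right child.
  Visit W.
  At W: go right to Z.
    Z is a leaf — visit Z.
Visit A.
At A: go right to F.
  At F: no left child.
  Visit F.
  At F: go right to Q.
    At Q: go left to Y.
      Y is a leaf — visit Y.
    Visit Q.
    At Q: no right child.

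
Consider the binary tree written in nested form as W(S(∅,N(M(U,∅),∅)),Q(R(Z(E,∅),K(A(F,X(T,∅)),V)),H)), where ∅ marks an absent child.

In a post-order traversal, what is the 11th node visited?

V

Post-order visits the left subtree, then the right subtree, then the node.
At W: go left to S.
  At S: no left child.
  At S: go right to N.
    At N: go left to M.
      At M: go left to U.
        U is a leaf — visit U.
      At M: no right child.
      Visit M.
    At N: no right child.
    Visit N.
  Visit S.
At W: go right to Q.
  At Q: go left to R.
    At R: go left to Z.
      At Z: go left to E.
        E is a leaf — visit E.
      At Z: no right child.
      Visit Z.
    At R: go right to K.
      At K: go left to A.
        At A: go left to F.
          F is a leaf — visit F.
        At A: go right to X.
          At X: go left to T.
            T is a leaf — visit T.
          At X: no right child.
          Visit X.
        Visit A.
      At K: go right to V.
        V is a leaf — visit V.
      Visit K.
    Visit R.
  At Q: go right to H.
    H is a leaf — visit H.
  Visit Q.
Visit W.
Full post-order sequence: U, M, N, S, E, Z, F, T, X, A, V, K, R, H, Q, W.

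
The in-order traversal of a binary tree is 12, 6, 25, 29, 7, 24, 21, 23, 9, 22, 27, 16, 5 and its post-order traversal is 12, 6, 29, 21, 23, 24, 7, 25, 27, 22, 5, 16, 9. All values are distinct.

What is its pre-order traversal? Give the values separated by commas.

The last element of post-order is the root; it splits in-order into left and right subtrees.
Root 9: left subtree has 8 nodes {12, 6, 25, 29, 7, 24, 21, 23}, right has 4 {22, 27, 16, 5}.
  Root 25: left subtree has 2 nodes {12, 6}, right has 5 {29, 7, 24, 21, 23}.
    Root 6: left subtree has 1 node {12}, right has 0 { }.
    Root 7: left subtree has 1 node {29}, right has 3 {24, 21, 23}.
      Root 24: left subtree has 0 nodes { }, right has 2 {21, 23}.
        Root 23: left subtree has 1 node {21}, right has 0 { }.
  Root 16: left subtree has 2 nodes {22, 27}, right has 1 {5}.
    Root 22: left subtree has 0 nodes { }, right has 1 {27}.

9, 25, 6, 12, 7, 29, 24, 23, 21, 16, 22, 27, 5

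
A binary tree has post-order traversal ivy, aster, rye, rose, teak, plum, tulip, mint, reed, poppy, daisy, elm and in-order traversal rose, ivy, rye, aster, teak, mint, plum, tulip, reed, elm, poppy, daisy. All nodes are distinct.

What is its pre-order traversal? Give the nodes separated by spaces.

The last element of post-order is the root; it splits in-order into left and right subtrees.
Root elm: left subtree has 9 nodes {rose, ivy, rye, aster, teak, mint, plum, tulip, reed}, right has 2 {poppy, daisy}.
  Root reed: left subtree has 8 nodes {rose, ivy, rye, aster, teak, mint, plum, tulip}, right has 0 { }.
    Root mint: left subtree has 5 nodes {rose, ivy, rye, aster, teak}, right has 2 {plum, tulip}.
      Root teak: left subtree has 4 nodes {rose, ivy, rye, aster}, right has 0 { }.
        Root rose: left subtree has 0 nodes { }, right has 3 {ivy, rye, aster}.
          Root rye: left subtree has 1 node {ivy}, right has 1 {aster}.
      Root tulip: left subtree has 1 node {plum}, right has 0 { }.
  Root daisy: left subtree has 1 node {poppy}, right has 0 { }.

elm reed mint teak rose rye ivy aster tulip plum daisy poppy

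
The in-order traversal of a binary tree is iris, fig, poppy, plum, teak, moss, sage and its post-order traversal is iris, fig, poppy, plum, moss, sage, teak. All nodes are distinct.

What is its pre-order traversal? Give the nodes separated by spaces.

teak plum poppy fig iris sage moss

The last element of post-order is the root; it splits in-order into left and right subtrees.
Root teak: left subtree has 4 nodes {iris, fig, poppy, plum}, right has 2 {moss, sage}.
  Root plum: left subtree has 3 nodes {iris, fig, poppy}, right has 0 { }.
    Root poppy: left subtree has 2 nodes {iris, fig}, right has 0 { }.
      Root fig: left subtree has 1 node {iris}, right has 0 { }.
  Root sage: left subtree has 1 node {moss}, right has 0 { }.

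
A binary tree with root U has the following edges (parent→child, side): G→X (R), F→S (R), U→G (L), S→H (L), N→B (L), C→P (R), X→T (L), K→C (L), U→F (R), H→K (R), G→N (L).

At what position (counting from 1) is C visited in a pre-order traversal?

Pre-order visits the node, then its left subtree, then its right subtree.
Visit U.
At U: go left to G.
  Visit G.
  At G: go left to N.
    Visit N.
    At N: go left to B.
      B is a leaf — visit B.
    At N: no right child.
  At G: go right to X.
    Visit X.
    At X: go left to T.
      T is a leaf — visit T.
    At X: no right child.
At U: go right to F.
  Visit F.
  At F: no left child.
  At F: go right to S.
    Visit S.
    At S: go left to H.
      Visit H.
      At H: no left child.
      At H: go right to K.
        Visit K.
        At K: go left to C.
          Visit C.
          At C: no left child.
          At C: go right to P.
            P is a leaf — visit P.
        At K: no right child.
    At S: no right child.
Full pre-order sequence: U, G, N, B, X, T, F, S, H, K, C, P.

11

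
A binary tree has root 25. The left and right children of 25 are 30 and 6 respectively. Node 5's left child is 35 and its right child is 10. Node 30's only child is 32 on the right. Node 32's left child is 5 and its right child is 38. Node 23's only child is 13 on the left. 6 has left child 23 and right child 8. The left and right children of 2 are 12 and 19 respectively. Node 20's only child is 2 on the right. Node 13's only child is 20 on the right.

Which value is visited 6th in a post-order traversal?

30

Post-order visits the left subtree, then the right subtree, then the node.
At 25: go left to 30.
  At 30: no left child.
  At 30: go right to 32.
    At 32: go left to 5.
      At 5: go left to 35.
        35 is a leaf — visit 35.
      At 5: go right to 10.
        10 is a leaf — visit 10.
      Visit 5.
    At 32: go right to 38.
      38 is a leaf — visit 38.
    Visit 32.
  Visit 30.
At 25: go right to 6.
  At 6: go left to 23.
    At 23: go left to 13.
      At 13: no left child.
      At 13: go right to 20.
        At 20: no left child.
        At 20: go right to 2.
          At 2: go left to 12.
            12 is a leaf — visit 12.
          At 2: go right to 19.
            19 is a leaf — visit 19.
          Visit 2.
        Visit 20.
      Visit 13.
    At 23: no right child.
    Visit 23.
  At 6: go right to 8.
    8 is a leaf — visit 8.
  Visit 6.
Visit 25.
Full post-order sequence: 35, 10, 5, 38, 32, 30, 12, 19, 2, 20, 13, 23, 8, 6, 25.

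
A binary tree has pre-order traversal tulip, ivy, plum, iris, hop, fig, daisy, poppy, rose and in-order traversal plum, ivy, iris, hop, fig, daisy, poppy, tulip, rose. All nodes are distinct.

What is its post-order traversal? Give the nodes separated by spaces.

plum poppy daisy fig hop iris ivy rose tulip

The first element of pre-order is the root; it splits in-order into left and right subtrees.
Root tulip: left subtree has 7 nodes {plum, ivy, iris, hop, fig, daisy, poppy}, right has 1 {rose}.
  Root ivy: left subtree has 1 node {plum}, right has 5 {iris, hop, fig, daisy, poppy}.
    Root iris: left subtree has 0 nodes { }, right has 4 {hop, fig, daisy, poppy}.
      Root hop: left subtree has 0 nodes { }, right has 3 {fig, daisy, poppy}.
        Root fig: left subtree has 0 nodes { }, right has 2 {daisy, poppy}.
          Root daisy: left subtree has 0 nodes { }, right has 1 {poppy}.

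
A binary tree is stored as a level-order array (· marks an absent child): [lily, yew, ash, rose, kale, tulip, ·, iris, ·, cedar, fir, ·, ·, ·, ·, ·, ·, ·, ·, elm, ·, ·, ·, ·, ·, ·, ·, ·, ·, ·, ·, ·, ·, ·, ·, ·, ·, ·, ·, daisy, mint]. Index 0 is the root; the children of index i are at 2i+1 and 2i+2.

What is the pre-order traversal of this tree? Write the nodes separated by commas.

lily, yew, rose, iris, kale, cedar, elm, daisy, mint, fir, ash, tulip

Pre-order visits the node, then its left subtree, then its right subtree.
Visit lily.
At lily: go left to yew.
  Visit yew.
  At yew: go left to rose.
    Visit rose.
    At rose: go left to iris.
      iris is a leaf — visit iris.
    At rose: no right child.
  At yew: go right to kale.
    Visit kale.
    At kale: go left to cedar.
      Visit cedar.
      At cedar: go left to elm.
        Visit elm.
        At elm: go left to daisy.
          daisy is a leaf — visit daisy.
        At elm: go right to mint.
          mint is a leaf — visit mint.
      At cedar: no right child.
    At kale: go right to fir.
      fir is a leaf — visit fir.
At lily: go right to ash.
  Visit ash.
  At ash: go left to tulip.
    tulip is a leaf — visit tulip.
  At ash: no right child.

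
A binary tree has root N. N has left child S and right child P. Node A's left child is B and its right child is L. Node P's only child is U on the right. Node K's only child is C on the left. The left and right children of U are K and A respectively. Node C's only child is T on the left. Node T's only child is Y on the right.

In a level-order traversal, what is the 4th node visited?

U

Level-order visits nodes level by level from the root, left to right within each level.
Level 0: N
Level 1: S, P
Level 2: U
Level 3: K, A
Level 4: C, B, L
Level 5: T
Level 6: Y
Full level-order sequence: N, S, P, U, K, A, C, B, L, T, Y.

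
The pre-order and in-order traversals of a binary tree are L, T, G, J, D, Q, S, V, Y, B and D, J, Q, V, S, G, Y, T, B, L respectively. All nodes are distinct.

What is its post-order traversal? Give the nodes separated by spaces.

The first element of pre-order is the root; it splits in-order into left and right subtrees.
Root L: left subtree has 9 nodes {D, J, Q, V, S, G, Y, T, B}, right has 0 { }.
  Root T: left subtree has 7 nodes {D, J, Q, V, S, G, Y}, right has 1 {B}.
    Root G: left subtree has 5 nodes {D, J, Q, V, S}, right has 1 {Y}.
      Root J: left subtree has 1 node {D}, right has 3 {Q, V, S}.
        Root Q: left subtree has 0 nodes { }, right has 2 {V, S}.
          Root S: left subtree has 1 node {V}, right has 0 { }.

D V S Q J Y G B T L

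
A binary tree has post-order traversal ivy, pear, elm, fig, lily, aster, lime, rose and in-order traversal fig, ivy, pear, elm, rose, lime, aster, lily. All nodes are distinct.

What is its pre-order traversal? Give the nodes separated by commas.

The last element of post-order is the root; it splits in-order into left and right subtrees.
Root rose: left subtree has 4 nodes {fig, ivy, pear, elm}, right has 3 {lime, aster, lily}.
  Root fig: left subtree has 0 nodes { }, right has 3 {ivy, pear, elm}.
    Root elm: left subtree has 2 nodes {ivy, pear}, right has 0 { }.
      Root pear: left subtree has 1 node {ivy}, right has 0 { }.
  Root lime: left subtree has 0 nodes { }, right has 2 {aster, lily}.
    Root aster: left subtree has 0 nodes { }, right has 1 {lily}.

rose, fig, elm, pear, ivy, lime, aster, lily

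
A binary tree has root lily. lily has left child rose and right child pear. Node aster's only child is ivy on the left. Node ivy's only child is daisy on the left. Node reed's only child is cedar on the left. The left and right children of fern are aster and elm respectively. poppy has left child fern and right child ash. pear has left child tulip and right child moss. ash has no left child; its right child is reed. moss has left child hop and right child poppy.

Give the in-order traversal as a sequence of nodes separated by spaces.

rose lily tulip pear hop moss daisy ivy aster fern elm poppy ash cedar reed

In-order visits the left subtree, then the node, then the right subtree.
At lily: go left to rose.
  rose is a leaf — visit rose.
Visit lily.
At lily: go right to pear.
  At pear: go left to tulip.
    tulip is a leaf — visit tulip.
  Visit pear.
  At pear: go right to moss.
    At moss: go left to hop.
      hop is a leaf — visit hop.
    Visit moss.
    At moss: go right to poppy.
      At poppy: go left to fern.
        At fern: go left to aster.
          At aster: go left to ivy.
            At ivy: go left to daisy.
              daisy is a leaf — visit daisy.
            Visit ivy.
            At ivy: no right child.
          Visit aster.
          At aster: no right child.
        Visit fern.
        At fern: go right to elm.
          elm is a leaf — visit elm.
      Visit poppy.
      At poppy: go right to ash.
        At ash: no left child.
        Visit ash.
        At ash: go right to reed.
          At reed: go left to cedar.
            cedar is a leaf — visit cedar.
          Visit reed.
          At reed: no right child.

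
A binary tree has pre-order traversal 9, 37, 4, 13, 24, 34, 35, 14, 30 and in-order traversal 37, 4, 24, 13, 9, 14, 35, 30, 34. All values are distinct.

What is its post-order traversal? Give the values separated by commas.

24, 13, 4, 37, 14, 30, 35, 34, 9

The first element of pre-order is the root; it splits in-order into left and right subtrees.
Root 9: left subtree has 4 nodes {37, 4, 24, 13}, right has 4 {14, 35, 30, 34}.
  Root 37: left subtree has 0 nodes { }, right has 3 {4, 24, 13}.
    Root 4: left subtree has 0 nodes { }, right has 2 {24, 13}.
      Root 13: left subtree has 1 node {24}, right has 0 { }.
  Root 34: left subtree has 3 nodes {14, 35, 30}, right has 0 { }.
    Root 35: left subtree has 1 node {14}, right has 1 {30}.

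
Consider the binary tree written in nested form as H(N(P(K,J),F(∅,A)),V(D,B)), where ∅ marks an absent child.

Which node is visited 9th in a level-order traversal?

J

Level-order visits nodes level by level from the root, left to right within each level.
Level 0: H
Level 1: N, V
Level 2: P, F, D, B
Level 3: K, J, A
Full level-order sequence: H, N, V, P, F, D, B, K, J, A.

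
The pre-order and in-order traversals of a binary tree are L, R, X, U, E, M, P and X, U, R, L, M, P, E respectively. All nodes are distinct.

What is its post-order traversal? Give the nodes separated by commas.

The first element of pre-order is the root; it splits in-order into left and right subtrees.
Root L: left subtree has 3 nodes {X, U, R}, right has 3 {M, P, E}.
  Root R: left subtree has 2 nodes {X, U}, right has 0 { }.
    Root X: left subtree has 0 nodes { }, right has 1 {U}.
  Root E: left subtree has 2 nodes {M, P}, right has 0 { }.
    Root M: left subtree has 0 nodes { }, right has 1 {P}.

U, X, R, P, M, E, L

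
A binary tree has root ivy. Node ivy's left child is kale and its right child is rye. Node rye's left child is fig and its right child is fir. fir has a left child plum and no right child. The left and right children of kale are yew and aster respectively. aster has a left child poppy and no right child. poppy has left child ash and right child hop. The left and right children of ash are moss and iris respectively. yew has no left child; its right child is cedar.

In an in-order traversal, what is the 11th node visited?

In-order visits the left subtree, then the node, then the right subtree.
At ivy: go left to kale.
  At kale: go left to yew.
    At yew: no left child.
    Visit yew.
    At yew: go right to cedar.
      cedar is a leaf — visit cedar.
  Visit kale.
  At kale: go right to aster.
    At aster: go left to poppy.
      At poppy: go left to ash.
        At ash: go left to moss.
          moss is a leaf — visit moss.
        Visit ash.
        At ash: go right to iris.
          iris is a leaf — visit iris.
      Visit poppy.
      At poppy: go right to hop.
        hop is a leaf — visit hop.
    Visit aster.
    At aster: no right child.
Visit ivy.
At ivy: go right to rye.
  At rye: go left to fig.
    fig is a leaf — visit fig.
  Visit rye.
  At rye: go right to fir.
    At fir: go left to plum.
      plum is a leaf — visit plum.
    Visit fir.
    At fir: no right child.
Full in-order sequence: yew, cedar, kale, moss, ash, iris, poppy, hop, aster, ivy, fig, rye, plum, fir.

fig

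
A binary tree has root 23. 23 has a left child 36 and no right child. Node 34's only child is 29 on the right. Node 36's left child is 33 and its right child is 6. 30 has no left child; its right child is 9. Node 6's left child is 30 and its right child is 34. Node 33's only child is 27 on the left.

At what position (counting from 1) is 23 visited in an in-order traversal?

In-order visits the left subtree, then the node, then the right subtree.
At 23: go left to 36.
  At 36: go left to 33.
    At 33: go left to 27.
      27 is a leaf — visit 27.
    Visit 33.
    At 33: no right child.
  Visit 36.
  At 36: go right to 6.
    At 6: go left to 30.
      At 30: no left child.
      Visit 30.
      At 30: go right to 9.
        9 is a leaf — visit 9.
    Visit 6.
    At 6: go right to 34.
      At 34: no left child.
      Visit 34.
      At 34: go right to 29.
        29 is a leaf — visit 29.
Visit 23.
At 23: no right child.
Full in-order sequence: 27, 33, 36, 30, 9, 6, 34, 29, 23.

9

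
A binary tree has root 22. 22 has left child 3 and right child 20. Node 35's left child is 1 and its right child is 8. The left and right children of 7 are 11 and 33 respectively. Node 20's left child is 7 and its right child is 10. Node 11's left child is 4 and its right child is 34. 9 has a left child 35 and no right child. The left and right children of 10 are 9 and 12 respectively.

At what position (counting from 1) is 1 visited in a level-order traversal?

Level-order visits nodes level by level from the root, left to right within each level.
Level 0: 22
Level 1: 3, 20
Level 2: 7, 10
Level 3: 11, 33, 9, 12
Level 4: 4, 34, 35
Level 5: 1, 8
Full level-order sequence: 22, 3, 20, 7, 10, 11, 33, 9, 12, 4, 34, 35, 1, 8.

13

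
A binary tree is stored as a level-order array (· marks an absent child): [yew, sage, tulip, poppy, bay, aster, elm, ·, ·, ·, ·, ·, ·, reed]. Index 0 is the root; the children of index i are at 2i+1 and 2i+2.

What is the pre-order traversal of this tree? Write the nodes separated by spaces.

yew sage poppy bay tulip aster elm reed

Pre-order visits the node, then its left subtree, then its right subtree.
Visit yew.
At yew: go left to sage.
  Visit sage.
  At sage: go left to poppy.
    poppy is a leaf — visit poppy.
  At sage: go right to bay.
    bay is a leaf — visit bay.
At yew: go right to tulip.
  Visit tulip.
  At tulip: go left to aster.
    aster is a leaf — visit aster.
  At tulip: go right to elm.
    Visit elm.
    At elm: go left to reed.
      reed is a leaf — visit reed.
    At elm: no right child.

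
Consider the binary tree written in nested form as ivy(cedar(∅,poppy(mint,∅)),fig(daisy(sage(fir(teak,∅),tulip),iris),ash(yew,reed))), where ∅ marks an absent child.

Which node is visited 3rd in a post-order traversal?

cedar

Post-order visits the left subtree, then the right subtree, then the node.
At ivy: go left to cedar.
  At cedar: no left child.
  At cedar: go right to poppy.
    At poppy: go left to mint.
      mint is a leaf — visit mint.
    At poppy: no right child.
    Visit poppy.
  Visit cedar.
At ivy: go right to fig.
  At fig: go left to daisy.
    At daisy: go left to sage.
      At sage: go left to fir.
        At fir: go left to teak.
          teak is a leaf — visit teak.
        At fir: no right child.
        Visit fir.
      At sage: go right to tulip.
        tulip is a leaf — visit tulip.
      Visit sage.
    At daisy: go right to iris.
      iris is a leaf — visit iris.
    Visit daisy.
  At fig: go right to ash.
    At ash: go left to yew.
      yew is a leaf — visit yew.
    At ash: go right to reed.
      reed is a leaf — visit reed.
    Visit ash.
  Visit fig.
Visit ivy.
Full post-order sequence: mint, poppy, cedar, teak, fir, tulip, sage, iris, daisy, yew, reed, ash, fig, ivy.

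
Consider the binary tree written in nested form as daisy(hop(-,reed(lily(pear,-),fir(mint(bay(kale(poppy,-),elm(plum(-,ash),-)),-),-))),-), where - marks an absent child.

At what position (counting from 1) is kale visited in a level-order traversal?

9

Level-order visits nodes level by level from the root, left to right within each level.
Level 0: daisy
Level 1: hop
Level 2: reed
Level 3: lily, fir
Level 4: pear, mint
Level 5: bay
Level 6: kale, elm
Level 7: poppy, plum
Level 8: ash
Full level-order sequence: daisy, hop, reed, lily, fir, pear, mint, bay, kale, elm, poppy, plum, ash.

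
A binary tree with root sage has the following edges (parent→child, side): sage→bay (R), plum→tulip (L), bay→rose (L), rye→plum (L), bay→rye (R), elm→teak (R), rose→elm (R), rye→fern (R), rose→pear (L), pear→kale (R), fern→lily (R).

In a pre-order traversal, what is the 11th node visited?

fern

Pre-order visits the node, then its left subtree, then its right subtree.
Visit sage.
At sage: no left child.
At sage: go right to bay.
  Visit bay.
  At bay: go left to rose.
    Visit rose.
    At rose: go left to pear.
      Visit pear.
      At pear: no left child.
      At pear: go right to kale.
        kale is a leaf — visit kale.
    At rose: go right to elm.
      Visit elm.
      At elm: no left child.
      At elm: go right to teak.
        teak is a leaf — visit teak.
  At bay: go right to rye.
    Visit rye.
    At rye: go left to plum.
      Visit plum.
      At plum: go left to tulip.
        tulip is a leaf — visit tulip.
      At plum: no right child.
    At rye: go right to fern.
      Visit fern.
      At fern: no left child.
      At fern: go right to lily.
        lily is a leaf — visit lily.
Full pre-order sequence: sage, bay, rose, pear, kale, elm, teak, rye, plum, tulip, fern, lily.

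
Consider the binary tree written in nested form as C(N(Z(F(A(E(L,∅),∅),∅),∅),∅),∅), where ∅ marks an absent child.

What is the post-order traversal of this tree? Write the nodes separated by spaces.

Post-order visits the left subtree, then the right subtree, then the node.
At C: go left to N.
  At N: go left to Z.
    At Z: go left to F.
      At F: go left to A.
        At A: go left to E.
          At E: go left to L.
            L is a leaf — visit L.
          At E: no right child.
          Visit E.
        At A: no right child.
        Visit A.
      At F: no right child.
      Visit F.
    At Z: no right child.
    Visit Z.
  At N: no right child.
  Visit N.
At C: no right child.
Visit C.

L E A F Z N C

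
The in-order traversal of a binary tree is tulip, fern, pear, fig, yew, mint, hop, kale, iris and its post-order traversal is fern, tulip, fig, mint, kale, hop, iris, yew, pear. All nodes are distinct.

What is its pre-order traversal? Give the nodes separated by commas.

The last element of post-order is the root; it splits in-order into left and right subtrees.
Root pear: left subtree has 2 nodes {tulip, fern}, right has 6 {fig, yew, mint, hop, kale, iris}.
  Root tulip: left subtree has 0 nodes { }, right has 1 {fern}.
  Root yew: left subtree has 1 node {fig}, right has 4 {mint, hop, kale, iris}.
    Root iris: left subtree has 3 nodes {mint, hop, kale}, right has 0 { }.
      Root hop: left subtree has 1 node {mint}, right has 1 {kale}.

pear, tulip, fern, yew, fig, iris, hop, mint, kale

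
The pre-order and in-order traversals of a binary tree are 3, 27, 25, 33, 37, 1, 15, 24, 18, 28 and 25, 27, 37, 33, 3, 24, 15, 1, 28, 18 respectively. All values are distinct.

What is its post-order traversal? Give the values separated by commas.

25, 37, 33, 27, 24, 15, 28, 18, 1, 3

The first element of pre-order is the root; it splits in-order into left and right subtrees.
Root 3: left subtree has 4 nodes {25, 27, 37, 33}, right has 5 {24, 15, 1, 28, 18}.
  Root 27: left subtree has 1 node {25}, right has 2 {37, 33}.
    Root 33: left subtree has 1 node {37}, right has 0 { }.
  Root 1: left subtree has 2 nodes {24, 15}, right has 2 {28, 18}.
    Root 15: left subtree has 1 node {24}, right has 0 { }.
    Root 18: left subtree has 1 node {28}, right has 0 { }.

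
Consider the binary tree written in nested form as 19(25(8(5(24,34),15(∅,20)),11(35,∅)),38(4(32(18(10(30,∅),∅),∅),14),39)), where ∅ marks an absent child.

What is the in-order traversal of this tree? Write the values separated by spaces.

24 5 34 8 15 20 25 35 11 19 30 10 18 32 4 14 38 39

In-order visits the left subtree, then the node, then the right subtree.
At 19: go left to 25.
  At 25: go left to 8.
    At 8: go left to 5.
      At 5: go left to 24.
        24 is a leaf — visit 24.
      Visit 5.
      At 5: go right to 34.
        34 is a leaf — visit 34.
    Visit 8.
    At 8: go right to 15.
      At 15: no left child.
      Visit 15.
      At 15: go right to 20.
        20 is a leaf — visit 20.
  Visit 25.
  At 25: go right to 11.
    At 11: go left to 35.
      35 is a leaf — visit 35.
    Visit 11.
    At 11: no right child.
Visit 19.
At 19: go right to 38.
  At 38: go left to 4.
    At 4: go left to 32.
      At 32: go left to 18.
        At 18: go left to 10.
          At 10: go left to 30.
            30 is a leaf — visit 30.
          Visit 10.
          At 10: no right child.
        Visit 18.
        At 18: no right child.
      Visit 32.
      At 32: no right child.
    Visit 4.
    At 4: go right to 14.
      14 is a leaf — visit 14.
  Visit 38.
  At 38: go right to 39.
    39 is a leaf — visit 39.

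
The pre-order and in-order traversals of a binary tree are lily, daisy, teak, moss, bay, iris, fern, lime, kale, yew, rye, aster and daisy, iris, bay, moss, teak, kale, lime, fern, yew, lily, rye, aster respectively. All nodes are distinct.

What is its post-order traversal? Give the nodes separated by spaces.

iris bay moss kale lime yew fern teak daisy aster rye lily

The first element of pre-order is the root; it splits in-order into left and right subtrees.
Root lily: left subtree has 9 nodes {daisy, iris, bay, moss, teak, kale, lime, fern, yew}, right has 2 {rye, aster}.
  Root daisy: left subtree has 0 nodes { }, right has 8 {iris, bay, moss, teak, kale, lime, fern, yew}.
    Root teak: left subtree has 3 nodes {iris, bay, moss}, right has 4 {kale, lime, fern, yew}.
      Root moss: left subtree has 2 nodes {iris, bay}, right has 0 { }.
        Root bay: left subtree has 1 node {iris}, right has 0 { }.
      Root fern: left subtree has 2 nodes {kale, lime}, right has 1 {yew}.
        Root lime: left subtree has 1 node {kale}, right has 0 { }.
  Root rye: left subtree has 0 nodes { }, right has 1 {aster}.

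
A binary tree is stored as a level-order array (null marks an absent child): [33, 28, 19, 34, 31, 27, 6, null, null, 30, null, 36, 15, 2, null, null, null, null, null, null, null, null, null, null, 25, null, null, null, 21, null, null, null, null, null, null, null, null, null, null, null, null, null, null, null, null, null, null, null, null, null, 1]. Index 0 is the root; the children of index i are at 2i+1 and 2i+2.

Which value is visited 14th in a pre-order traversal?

Pre-order visits the node, then its left subtree, then its right subtree.
Visit 33.
At 33: go left to 28.
  Visit 28.
  At 28: go left to 34.
    34 is a leaf — visit 34.
  At 28: go right to 31.
    Visit 31.
    At 31: go left to 30.
      30 is a leaf — visit 30.
    At 31: no right child.
At 33: go right to 19.
  Visit 19.
  At 19: go left to 27.
    Visit 27.
    At 27: go left to 36.
      Visit 36.
      At 36: no left child.
      At 36: go right to 25.
        Visit 25.
        At 25: no left child.
        At 25: go right to 1.
          1 is a leaf — visit 1.
    At 27: go right to 15.
      15 is a leaf — visit 15.
  At 19: go right to 6.
    Visit 6.
    At 6: go left to 2.
      Visit 2.
      At 2: no left child.
      At 2: go right to 21.
        21 is a leaf — visit 21.
    At 6: no right child.
Full pre-order sequence: 33, 28, 34, 31, 30, 19, 27, 36, 25, 1, 15, 6, 2, 21.

21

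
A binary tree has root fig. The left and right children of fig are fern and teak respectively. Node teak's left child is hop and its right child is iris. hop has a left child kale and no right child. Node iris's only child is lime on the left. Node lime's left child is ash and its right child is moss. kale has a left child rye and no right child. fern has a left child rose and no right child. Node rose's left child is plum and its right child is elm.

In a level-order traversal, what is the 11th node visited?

Level-order visits nodes level by level from the root, left to right within each level.
Level 0: fig
Level 1: fern, teak
Level 2: rose, hop, iris
Level 3: plum, elm, kale, lime
Level 4: rye, ash, moss
Full level-order sequence: fig, fern, teak, rose, hop, iris, plum, elm, kale, lime, rye, ash, moss.

rye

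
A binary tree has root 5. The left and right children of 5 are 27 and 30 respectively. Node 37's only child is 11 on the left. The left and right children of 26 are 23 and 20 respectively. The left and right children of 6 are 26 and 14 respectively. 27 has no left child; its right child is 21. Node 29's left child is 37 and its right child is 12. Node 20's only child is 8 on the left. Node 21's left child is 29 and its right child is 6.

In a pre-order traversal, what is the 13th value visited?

14

Pre-order visits the node, then its left subtree, then its right subtree.
Visit 5.
At 5: go left to 27.
  Visit 27.
  At 27: no left child.
  At 27: go right to 21.
    Visit 21.
    At 21: go left to 29.
      Visit 29.
      At 29: go left to 37.
        Visit 37.
        At 37: go left to 11.
          11 is a leaf — visit 11.
        At 37: no right child.
      At 29: go right to 12.
        12 is a leaf — visit 12.
    At 21: go right to 6.
      Visit 6.
      At 6: go left to 26.
        Visit 26.
        At 26: go left to 23.
          23 is a leaf — visit 23.
        At 26: go right to 20.
          Visit 20.
          At 20: go left to 8.
            8 is a leaf — visit 8.
          At 20: no right child.
      At 6: go right to 14.
        14 is a leaf — visit 14.
At 5: go right to 30.
  30 is a leaf — visit 30.
Full pre-order sequence: 5, 27, 21, 29, 37, 11, 12, 6, 26, 23, 20, 8, 14, 30.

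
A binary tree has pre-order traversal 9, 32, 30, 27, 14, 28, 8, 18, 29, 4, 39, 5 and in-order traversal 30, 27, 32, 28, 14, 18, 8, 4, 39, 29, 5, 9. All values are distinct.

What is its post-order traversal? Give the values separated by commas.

The first element of pre-order is the root; it splits in-order into left and right subtrees.
Root 9: left subtree has 11 nodes {30, 27, 32, 28, 14, 18, 8, 4, 39, 29, 5}, right has 0 { }.
  Root 32: left subtree has 2 nodes {30, 27}, right has 8 {28, 14, 18, 8, 4, 39, 29, 5}.
    Root 30: left subtree has 0 nodes { }, right has 1 {27}.
    Root 14: left subtree has 1 node {28}, right has 6 {18, 8, 4, 39, 29, 5}.
      Root 8: left subtree has 1 node {18}, right has 4 {4, 39, 29, 5}.
        Root 29: left subtree has 2 nodes {4, 39}, right has 1 {5}.
          Root 4: left subtree has 0 nodes { }, right has 1 {39}.

27, 30, 28, 18, 39, 4, 5, 29, 8, 14, 32, 9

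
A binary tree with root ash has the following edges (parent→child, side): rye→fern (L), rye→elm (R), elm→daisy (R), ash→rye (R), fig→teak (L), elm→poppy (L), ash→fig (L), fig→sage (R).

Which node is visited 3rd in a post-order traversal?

Post-order visits the left subtree, then the right subtree, then the node.
At ash: go left to fig.
  At fig: go left to teak.
    teak is a leaf — visit teak.
  At fig: go right to sage.
    sage is a leaf — visit sage.
  Visit fig.
At ash: go right to rye.
  At rye: go left to fern.
    fern is a leaf — visit fern.
  At rye: go right to elm.
    At elm: go left to poppy.
      poppy is a leaf — visit poppy.
    At elm: go right to daisy.
      daisy is a leaf — visit daisy.
    Visit elm.
  Visit rye.
Visit ash.
Full post-order sequence: teak, sage, fig, fern, poppy, daisy, elm, rye, ash.

fig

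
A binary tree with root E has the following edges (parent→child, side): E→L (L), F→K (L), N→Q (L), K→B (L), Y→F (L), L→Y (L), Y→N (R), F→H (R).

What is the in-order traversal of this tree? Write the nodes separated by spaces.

B K F H Y Q N L E

In-order visits the left subtree, then the node, then the right subtree.
At E: go left to L.
  At L: go left to Y.
    At Y: go left to F.
      At F: go left to K.
        At K: go left to B.
          B is a leaf — visit B.
        Visit K.
        At K: no right child.
      Visit F.
      At F: go right to H.
        H is a leaf — visit H.
    Visit Y.
    At Y: go right to N.
      At N: go left to Q.
        Q is a leaf — visit Q.
      Visit N.
      At N: no right child.
  Visit L.
  At L: no right child.
Visit E.
At E: no right child.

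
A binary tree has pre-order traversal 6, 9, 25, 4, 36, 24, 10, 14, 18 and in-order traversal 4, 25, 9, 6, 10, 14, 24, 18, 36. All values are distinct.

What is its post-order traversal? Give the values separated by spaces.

The first element of pre-order is the root; it splits in-order into left and right subtrees.
Root 6: left subtree has 3 nodes {4, 25, 9}, right has 5 {10, 14, 24, 18, 36}.
  Root 9: left subtree has 2 nodes {4, 25}, right has 0 { }.
    Root 25: left subtree has 1 node {4}, right has 0 { }.
  Root 36: left subtree has 4 nodes {10, 14, 24, 18}, right has 0 { }.
    Root 24: left subtree has 2 nodes {10, 14}, right has 1 {18}.
      Root 10: left subtree has 0 nodes { }, right has 1 {14}.

4 25 9 14 10 18 24 36 6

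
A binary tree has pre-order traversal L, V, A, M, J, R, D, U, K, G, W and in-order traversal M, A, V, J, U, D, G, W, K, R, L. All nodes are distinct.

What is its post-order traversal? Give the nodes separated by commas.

The first element of pre-order is the root; it splits in-order into left and right subtrees.
Root L: left subtree has 10 nodes {M, A, V, J, U, D, G, W, K, R}, right has 0 { }.
  Root V: left subtree has 2 nodes {M, A}, right has 7 {J, U, D, G, W, K, R}.
    Root A: left subtree has 1 node {M}, right has 0 { }.
    Root J: left subtree has 0 nodes { }, right has 6 {U, D, G, W, K, R}.
      Root R: left subtree has 5 nodes {U, D, G, W, K}, right has 0 { }.
        Root D: left subtree has 1 node {U}, right has 3 {G, W, K}.
          Root K: left subtree has 2 nodes {G, W}, right has 0 { }.
            Root G: left subtree has 0 nodes { }, right has 1 {W}.

M, A, U, W, G, K, D, R, J, V, L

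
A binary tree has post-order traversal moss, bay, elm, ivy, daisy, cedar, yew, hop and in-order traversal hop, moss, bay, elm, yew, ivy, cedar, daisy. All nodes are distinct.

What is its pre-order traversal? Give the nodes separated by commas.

The last element of post-order is the root; it splits in-order into left and right subtrees.
Root hop: left subtree has 0 nodes { }, right has 7 {moss, bay, elm, yew, ivy, cedar, daisy}.
  Root yew: left subtree has 3 nodes {moss, bay, elm}, right has 3 {ivy, cedar, daisy}.
    Root elm: left subtree has 2 nodes {moss, bay}, right has 0 { }.
      Root bay: left subtree has 1 node {moss}, right has 0 { }.
    Root cedar: left subtree has 1 node {ivy}, right has 1 {daisy}.

hop, yew, elm, bay, moss, cedar, ivy, daisy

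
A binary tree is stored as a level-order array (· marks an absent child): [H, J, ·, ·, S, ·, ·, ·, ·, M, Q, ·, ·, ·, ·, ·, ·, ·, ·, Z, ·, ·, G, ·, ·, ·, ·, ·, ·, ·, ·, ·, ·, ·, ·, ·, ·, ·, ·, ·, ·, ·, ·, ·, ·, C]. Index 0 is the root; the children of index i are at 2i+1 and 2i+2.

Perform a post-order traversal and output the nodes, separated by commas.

Z, M, C, G, Q, S, J, H

Post-order visits the left subtree, then the right subtree, then the node.
At H: go left to J.
  At J: no left child.
  At J: go right to S.
    At S: go left to M.
      At M: go left to Z.
        Z is a leaf — visit Z.
      At M: no right child.
      Visit M.
    At S: go right to Q.
      At Q: no left child.
      At Q: go right to G.
        At G: go left to C.
          C is a leaf — visit C.
        At G: no right child.
        Visit G.
      Visit Q.
    Visit S.
  Visit J.
At H: no right child.
Visit H.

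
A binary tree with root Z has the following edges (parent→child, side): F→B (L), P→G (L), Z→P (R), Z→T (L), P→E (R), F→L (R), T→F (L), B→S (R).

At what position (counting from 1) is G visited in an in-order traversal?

7

In-order visits the left subtree, then the node, then the right subtree.
At Z: go left to T.
  At T: go left to F.
    At F: go left to B.
      At B: no left child.
      Visit B.
      At B: go right to S.
        S is a leaf — visit S.
    Visit F.
    At F: go right to L.
      L is a leaf — visit L.
  Visit T.
  At T: no right child.
Visit Z.
At Z: go right to P.
  At P: go left to G.
    G is a leaf — visit G.
  Visit P.
  At P: go right to E.
    E is a leaf — visit E.
Full in-order sequence: B, S, F, L, T, Z, G, P, E.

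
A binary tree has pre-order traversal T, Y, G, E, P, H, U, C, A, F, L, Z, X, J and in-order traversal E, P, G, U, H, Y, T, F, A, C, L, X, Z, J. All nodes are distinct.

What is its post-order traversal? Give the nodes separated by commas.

The first element of pre-order is the root; it splits in-order into left and right subtrees.
Root T: left subtree has 6 nodes {E, P, G, U, H, Y}, right has 7 {F, A, C, L, X, Z, J}.
  Root Y: left subtree has 5 nodes {E, P, G, U, H}, right has 0 { }.
    Root G: left subtree has 2 nodes {E, P}, right has 2 {U, H}.
      Root E: left subtree has 0 nodes { }, right has 1 {P}.
      Root H: left subtree has 1 node {U}, right has 0 { }.
  Root C: left subtree has 2 nodes {F, A}, right has 4 {L, X, Z, J}.
    Root A: left subtree has 1 node {F}, right has 0 { }.
    Root L: left subtree has 0 nodes { }, right has 3 {X, Z, J}.
      Root Z: left subtree has 1 node {X}, right has 1 {J}.

P, E, U, H, G, Y, F, A, X, J, Z, L, C, T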